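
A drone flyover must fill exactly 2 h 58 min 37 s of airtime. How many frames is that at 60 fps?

2 h 58 min 37 s = 10717 s.
Frames = 10717 × 60 = 643020.

643020 frames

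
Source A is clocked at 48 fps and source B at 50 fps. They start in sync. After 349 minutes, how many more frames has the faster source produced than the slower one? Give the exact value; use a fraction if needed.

349 min = 20940 s.
A emits 48 × 20940 = 1005120 frames; B emits 50 × 20940 = 1047000.
Difference = 41880 frames; B is ahead of A.

41880 frames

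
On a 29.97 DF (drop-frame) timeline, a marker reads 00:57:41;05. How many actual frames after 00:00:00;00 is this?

As if non-drop at 30 labels/s: (0 × 3600 + 57 × 60 + 41) × 30 + 5 = 103835.
Minute boundaries passed: 57; those not divisible by 10: 57 − 5 = 52; dropped labels = 2 × 52 = 104.
Actual frame index = 103835 − 104 = 103731.

103731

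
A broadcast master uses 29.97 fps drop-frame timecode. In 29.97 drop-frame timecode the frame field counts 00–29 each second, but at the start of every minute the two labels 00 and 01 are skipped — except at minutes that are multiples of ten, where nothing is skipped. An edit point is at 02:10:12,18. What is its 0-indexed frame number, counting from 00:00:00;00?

234144

Complete 10-minute blocks: 13, each 17982 frames → 233766.
Remaining 0 whole minutes in the current block: 0 frames.
Within the current minute: 12 × 30 + 18 = 378. Total = 233766 + 0 + 378 = 234144.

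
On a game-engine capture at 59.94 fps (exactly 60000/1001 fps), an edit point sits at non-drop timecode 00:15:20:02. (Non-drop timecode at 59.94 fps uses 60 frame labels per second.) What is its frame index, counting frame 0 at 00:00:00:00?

55202

Total seconds to the label: (0 × 3600 + 15 × 60 + 20) = 920.
Frame index = 920 × 60 + 2 = 55202.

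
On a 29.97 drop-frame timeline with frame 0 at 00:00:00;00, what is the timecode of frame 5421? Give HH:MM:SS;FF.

00:03:00;27

Ten DF minutes hold 17982 frames, so frame 5421 lies in block 0 (frames 0–17981) with 5421 frames into that block.
The block's first minute is 1800 frames and the rest 1798 each; 5421 frames reaches minute 3, so 0 × 18 + 3 × 2 = 6 labels have been skipped so far.
Adding those back, label number 5421 + 6 = 5427 at 30 labels/s is 180 s + 27 f = 0 h 3 min 0 s frame 27, i.e. 00:03:00;27.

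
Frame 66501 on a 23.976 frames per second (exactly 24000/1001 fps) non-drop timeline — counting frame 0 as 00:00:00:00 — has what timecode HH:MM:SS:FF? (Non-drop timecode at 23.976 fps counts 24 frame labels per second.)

66501 ÷ 24 = 2770 full seconds, remainder 21 frames.
2770 s = 0 h 46 min 10 s.
Timecode: 00:46:10:21.

00:46:10:21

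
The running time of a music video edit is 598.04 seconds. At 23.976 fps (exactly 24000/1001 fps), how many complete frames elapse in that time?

Frames = 598.04 × 24000/1001 = 14352960/1001 ≈ 14338.6214.
Complete frames: 14338.

14338 frames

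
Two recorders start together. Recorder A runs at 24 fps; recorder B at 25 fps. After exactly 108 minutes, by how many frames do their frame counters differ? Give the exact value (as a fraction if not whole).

108 min = 6480 s.
A emits 24 × 6480 = 155520 frames; B emits 25 × 6480 = 162000.
Difference = 6480 frames; B is ahead of A.

6480 frames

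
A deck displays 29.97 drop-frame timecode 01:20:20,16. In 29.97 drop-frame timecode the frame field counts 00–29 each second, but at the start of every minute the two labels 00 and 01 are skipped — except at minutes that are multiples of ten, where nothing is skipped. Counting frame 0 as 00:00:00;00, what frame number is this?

144472

As if non-drop at 30 labels/s: (1 × 3600 + 20 × 60 + 20) × 30 + 16 = 144616.
Minute boundaries passed: 80; those not divisible by 10: 80 − 8 = 72; dropped labels = 2 × 72 = 144.
Actual frame index = 144616 − 144 = 144472.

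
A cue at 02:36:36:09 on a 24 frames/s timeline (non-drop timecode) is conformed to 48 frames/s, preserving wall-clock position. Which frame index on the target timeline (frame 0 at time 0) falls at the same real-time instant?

frame 451026

Source frame index: (2×3600 + 36×60 + 36) × 24 + 9 = 225513.
Real time: 225513 / (24) = 75171/8 s.
Target frame: (75171/8) × (48) = 451026.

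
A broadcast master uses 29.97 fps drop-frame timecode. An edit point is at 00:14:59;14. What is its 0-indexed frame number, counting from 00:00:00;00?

26958

Complete 10-minute blocks: 1, each 17982 frames → 17982.
Remaining 4 whole minutes in the current block: 1800 + 3 × 1798 = 7194 frames.
Within the current minute: 59 × 30 + 14 − 2 = 1782 (labels ;00/;01 skipped at this minute). Total = 17982 + 7194 + 1782 = 26958.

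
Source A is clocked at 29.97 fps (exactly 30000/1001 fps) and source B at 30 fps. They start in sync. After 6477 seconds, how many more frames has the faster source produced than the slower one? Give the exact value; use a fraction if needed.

194310/1001 frames

A emits 30000/1001 × 6477 = 194310000/1001 frames; B emits 30 × 6477 = 194310.
Difference = 194310/1001 frames (≈ 194.1159); B is ahead of A.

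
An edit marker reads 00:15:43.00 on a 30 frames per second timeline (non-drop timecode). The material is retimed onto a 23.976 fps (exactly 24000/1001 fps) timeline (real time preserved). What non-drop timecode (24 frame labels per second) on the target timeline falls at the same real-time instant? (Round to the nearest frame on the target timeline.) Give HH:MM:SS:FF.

Source frame index: (0×3600 + 15×60 + 43) × 30 + 0 = 28290.
Real time: 28290 / (30) = 943 s.
Target frame: (943) × (24000/1001) = 22632000/1001 ≈ 22609.391 → 22609.
At 24 labels/s: frame 22609 → 00:15:42:01.

00:15:42:01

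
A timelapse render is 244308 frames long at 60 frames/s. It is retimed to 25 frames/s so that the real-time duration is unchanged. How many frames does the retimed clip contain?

Target frames = source frames × (target rate / source rate) = 244308 × (25)/(60) = 244308 × 5/12 = 101795.

101795 frames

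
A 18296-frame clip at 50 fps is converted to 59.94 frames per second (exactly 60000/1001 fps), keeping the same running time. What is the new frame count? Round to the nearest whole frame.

Frames at target rate = 18296 × (60000/1001) / (50) = 21955200/1001 ≈ 21933.267.
Nearest whole frame: 21933.

21933 frames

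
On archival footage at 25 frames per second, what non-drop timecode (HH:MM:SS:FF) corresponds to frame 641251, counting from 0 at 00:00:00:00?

07:07:30:01

641251 ÷ 25 = 25650 full seconds, remainder 1 frame.
25650 s = 7 h 7 min 30 s.
Timecode: 07:07:30:01.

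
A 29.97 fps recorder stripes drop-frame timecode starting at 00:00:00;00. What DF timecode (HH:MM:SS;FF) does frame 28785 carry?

Ten DF minutes hold 17982 frames, so frame 28785 lies in block 1 (frames 17982–35963) with 10803 frames into that block.
The block's first minute is 1800 frames and the rest 1798 each; 10803 frames reaches minute 6, so 1 × 18 + 6 × 2 = 30 labels have been skipped so far.
Adding those back, label number 28785 + 30 = 28815 at 30 labels/s is 960 s + 15 f = 0 h 16 min 0 s frame 15, i.e. 00:16:00;15.

00:16:00;15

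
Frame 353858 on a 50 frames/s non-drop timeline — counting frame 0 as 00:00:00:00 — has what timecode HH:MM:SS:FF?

01:57:57:08

353858 ÷ 50 = 7077 full seconds, remainder 8 frames.
7077 s = 1 h 57 min 57 s.
Timecode: 01:57:57:08.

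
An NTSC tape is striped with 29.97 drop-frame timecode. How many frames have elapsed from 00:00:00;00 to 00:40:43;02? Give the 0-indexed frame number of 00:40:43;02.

73220

As if non-drop at 30 labels/s: (0 × 3600 + 40 × 60 + 43) × 30 + 2 = 73292.
Minute boundaries passed: 40; those not divisible by 10: 40 − 4 = 36; dropped labels = 2 × 36 = 72.
Actual frame index = 73292 − 72 = 73220.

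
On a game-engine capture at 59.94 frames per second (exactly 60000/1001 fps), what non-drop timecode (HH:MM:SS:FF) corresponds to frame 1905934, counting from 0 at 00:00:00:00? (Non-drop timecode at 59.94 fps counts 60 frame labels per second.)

08:49:25:34

1905934 ÷ 60 = 31765 full seconds, remainder 34 frames.
31765 s = 8 h 49 min 25 s.
Timecode: 08:49:25:34.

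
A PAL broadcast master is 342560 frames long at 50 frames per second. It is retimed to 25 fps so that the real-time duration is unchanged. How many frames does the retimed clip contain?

Target frames = source frames × (target rate / source rate) = 342560 × (25)/(50) = 342560 × 1/2 = 171280.

171280 frames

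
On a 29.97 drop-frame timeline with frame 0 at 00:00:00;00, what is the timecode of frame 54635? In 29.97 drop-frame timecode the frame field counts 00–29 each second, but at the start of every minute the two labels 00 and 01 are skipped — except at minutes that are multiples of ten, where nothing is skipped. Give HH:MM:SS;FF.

00:30:22;29

Ten DF minutes hold 17982 frames, so frame 54635 lies in block 3 (frames 53946–71927) with 689 frames into that block.
The block's first minute is 1800 frames and the rest 1798 each; 689 frames reaches minute 0, so 3 × 18 + 0 × 2 = 54 labels have been skipped so far.
Adding those back, label number 54635 + 54 = 54689 at 30 labels/s is 1822 s + 29 f = 0 h 30 min 22 s frame 29, i.e. 00:30:22;29.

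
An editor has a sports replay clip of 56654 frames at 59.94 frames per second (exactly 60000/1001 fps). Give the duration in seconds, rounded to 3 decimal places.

945.178 seconds

Running time = 56654 × 1001/60000 = 28355327/30000 s ≈ 945.178 s.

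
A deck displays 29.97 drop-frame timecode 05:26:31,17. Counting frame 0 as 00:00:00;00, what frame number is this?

Complete 10-minute blocks: 32, each 17982 frames → 575424.
Remaining 6 whole minutes in the current block: 1800 + 5 × 1798 = 10790 frames.
Within the current minute: 31 × 30 + 17 − 2 = 945 (labels ;00/;01 skipped at this minute). Total = 575424 + 10790 + 945 = 587159.

587159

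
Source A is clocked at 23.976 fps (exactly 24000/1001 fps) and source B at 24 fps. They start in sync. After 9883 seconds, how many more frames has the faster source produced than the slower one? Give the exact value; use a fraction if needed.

A emits 24000/1001 × 9883 = 237192000/1001 frames; B emits 24 × 9883 = 237192.
Difference = 237192/1001 frames (≈ 236.9550); B is ahead of A.

237192/1001 frames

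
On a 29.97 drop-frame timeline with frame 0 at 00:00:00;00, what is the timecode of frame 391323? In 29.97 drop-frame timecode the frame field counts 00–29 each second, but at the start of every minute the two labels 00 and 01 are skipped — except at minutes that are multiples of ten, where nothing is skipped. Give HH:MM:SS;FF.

03:37:37;05

Each 10-minute DF block holds 10 × 60 × 30 − 9 × 2 = 17982 frames. 391323 ÷ 17982 → 21 full blocks, remainder 13701.
Within the partial block the first minute is 1800 frames and each further minute 1798, so 7 further minute boundaries passed. Total skipped labels = 18 × 21 + 2 × 7 = 392.
Non-drop label index = 391323 + 392 = 391715; at 30 labels/s that is 03:37:37:05, i.e. DF 03:37:37;05.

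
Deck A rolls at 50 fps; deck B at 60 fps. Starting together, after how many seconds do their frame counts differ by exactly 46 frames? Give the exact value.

The gap grows by |60 − 50| = 10 frames per second.
Time for a 46-frame gap: 46 ÷ (10) = 4.6 s.

4.6 seconds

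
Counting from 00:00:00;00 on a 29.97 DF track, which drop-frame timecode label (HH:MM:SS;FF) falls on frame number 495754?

04:35:41;20

Each 10-minute DF block holds 10 × 60 × 30 − 9 × 2 = 17982 frames. 495754 ÷ 17982 → 27 full blocks, remainder 10240.
Within the partial block the first minute is 1800 frames and each further minute 1798, so 5 further minute boundaries passed. Total skipped labels = 18 × 27 + 2 × 5 = 496.
Non-drop label index = 495754 + 496 = 496250; at 30 labels/s that is 04:35:41:20, i.e. DF 04:35:41;20.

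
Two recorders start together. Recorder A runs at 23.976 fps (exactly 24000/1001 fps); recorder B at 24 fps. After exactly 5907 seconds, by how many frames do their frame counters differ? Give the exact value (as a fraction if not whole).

A emits 24000/1001 × 5907 = 12888000/91 frames; B emits 24 × 5907 = 141768.
Difference = 12888/91 frames (≈ 141.6264); B is ahead of A.

12888/91 frames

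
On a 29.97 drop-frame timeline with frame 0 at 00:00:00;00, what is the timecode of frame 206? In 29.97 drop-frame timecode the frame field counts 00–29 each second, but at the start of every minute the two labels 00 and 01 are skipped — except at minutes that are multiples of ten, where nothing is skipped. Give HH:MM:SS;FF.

Each 10-minute DF block holds 10 × 60 × 30 − 9 × 2 = 17982 frames. 206 ÷ 17982 → 0 full blocks, remainder 206.
Within the partial block the first minute is 1800 frames and each further minute 1798, so 0 further minute boundaries passed. Total skipped labels = 18 × 0 + 2 × 0 = 0.
Non-drop label index = 206 + 0 = 206; at 30 labels/s that is 00:00:06:26, i.e. DF 00:00:06;26.

00:00:06;26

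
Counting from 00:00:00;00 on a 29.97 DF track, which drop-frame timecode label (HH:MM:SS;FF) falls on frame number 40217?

00:22:21;27

Each 10-minute DF block holds 10 × 60 × 30 − 9 × 2 = 17982 frames. 40217 ÷ 17982 → 2 full blocks, remainder 4253.
Within the partial block the first minute is 1800 frames and each further minute 1798, so 2 further minute boundaries passed. Total skipped labels = 18 × 2 + 2 × 2 = 40.
Non-drop label index = 40217 + 40 = 40257; at 30 labels/s that is 00:22:21:27, i.e. DF 00:22:21;27.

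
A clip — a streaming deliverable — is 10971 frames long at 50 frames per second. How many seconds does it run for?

219.42 seconds

Running time = 10971 / (50) = 219.42 s.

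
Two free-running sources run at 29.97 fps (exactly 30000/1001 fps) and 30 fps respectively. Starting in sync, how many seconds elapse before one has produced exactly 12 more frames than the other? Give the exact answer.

The gap grows by |30 − 30000/1001| = 30/1001 frames per second.
Time for a 12-frame gap: 12 ÷ (30/1001) = 400.4 s.

400.4 seconds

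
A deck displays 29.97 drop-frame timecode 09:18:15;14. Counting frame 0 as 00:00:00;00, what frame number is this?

1003858

As if non-drop at 30 labels/s: (9 × 3600 + 18 × 60 + 15) × 30 + 14 = 1004864.
Minute boundaries passed: 558; those not divisible by 10: 558 − 55 = 503; dropped labels = 2 × 503 = 1006.
Actual frame index = 1004864 − 1006 = 1003858.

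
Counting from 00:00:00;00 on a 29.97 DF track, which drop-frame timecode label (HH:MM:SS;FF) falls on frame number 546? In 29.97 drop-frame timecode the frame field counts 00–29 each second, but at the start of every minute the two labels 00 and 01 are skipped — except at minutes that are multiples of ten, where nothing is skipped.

00:00:18;06

Each 10-minute DF block holds 10 × 60 × 30 − 9 × 2 = 17982 frames. 546 ÷ 17982 → 0 full blocks, remainder 546.
Within the partial block the first minute is 1800 frames and each further minute 1798, so 0 further minute boundaries passed. Total skipped labels = 18 × 0 + 2 × 0 = 0.
Non-drop label index = 546 + 0 = 546; at 30 labels/s that is 00:00:18:06, i.e. DF 00:00:18;06.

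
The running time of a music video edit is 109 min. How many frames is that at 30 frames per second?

109 min = 6540 s.
Frames = 6540 × 30 = 196200.

196200 frames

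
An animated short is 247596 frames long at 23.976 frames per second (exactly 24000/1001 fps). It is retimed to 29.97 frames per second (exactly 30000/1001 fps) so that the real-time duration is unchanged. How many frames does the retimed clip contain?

Target frames = source frames × (target rate / source rate) = 247596 × (30000/1001)/(24000/1001) = 247596 × 5/4 = 309495.

309495 frames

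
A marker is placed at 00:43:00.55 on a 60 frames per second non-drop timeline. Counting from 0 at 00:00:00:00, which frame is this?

154855

Total seconds to the label: (0 × 3600 + 43 × 60 + 0) = 2580.
Frame index = 2580 × 60 + 55 = 154855.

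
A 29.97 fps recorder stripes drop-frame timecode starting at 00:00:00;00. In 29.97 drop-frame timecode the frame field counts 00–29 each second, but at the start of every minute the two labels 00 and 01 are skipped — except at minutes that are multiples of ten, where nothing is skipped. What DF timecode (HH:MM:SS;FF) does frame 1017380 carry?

09:25:46;18

Ten DF minutes hold 17982 frames, so frame 1017380 lies in block 56 (frames 1006992–1024973) with 10388 frames into that block.
The block's first minute is 1800 frames and the rest 1798 each; 10388 frames reaches minute 5, so 56 × 18 + 5 × 2 = 1018 labels have been skipped so far.
Adding those back, label number 1017380 + 1018 = 1018398 at 30 labels/s is 33946 s + 18 f = 9 h 25 min 46 s frame 18, i.e. 09:25:46;18.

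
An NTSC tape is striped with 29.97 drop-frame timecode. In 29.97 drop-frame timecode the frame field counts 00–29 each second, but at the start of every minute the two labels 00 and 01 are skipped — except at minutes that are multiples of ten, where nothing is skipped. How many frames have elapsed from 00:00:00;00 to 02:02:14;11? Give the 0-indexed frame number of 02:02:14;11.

219811

Complete 10-minute blocks: 12, each 17982 frames → 215784.
Remaining 2 whole minutes in the current block: 1800 + 1 × 1798 = 3598 frames.
Within the current minute: 14 × 30 + 11 − 2 = 429 (labels ;00/;01 skipped at this minute). Total = 215784 + 3598 + 429 = 219811.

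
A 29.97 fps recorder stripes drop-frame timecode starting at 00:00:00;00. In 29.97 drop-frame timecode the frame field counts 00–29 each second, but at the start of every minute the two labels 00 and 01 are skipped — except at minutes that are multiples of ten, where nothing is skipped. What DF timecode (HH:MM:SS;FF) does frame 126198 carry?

Ten DF minutes hold 17982 frames, so frame 126198 lies in block 7 (frames 125874–143855) with 324 frames into that block.
The block's first minute is 1800 frames and the rest 1798 each; 324 frames reaches minute 0, so 7 × 18 + 0 × 2 = 126 labels have been skipped so far.
Adding those back, label number 126198 + 126 = 126324 at 30 labels/s is 4210 s + 24 f = 1 h 10 min 10 s frame 24, i.e. 01:10:10;24.

01:10:10;24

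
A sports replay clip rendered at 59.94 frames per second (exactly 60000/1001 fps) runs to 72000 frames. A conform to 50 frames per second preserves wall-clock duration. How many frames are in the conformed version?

Target frames = source frames × (target rate / source rate) = 72000 × (50)/(60000/1001) = 72000 × 1001/1200 = 60060.

60060 frames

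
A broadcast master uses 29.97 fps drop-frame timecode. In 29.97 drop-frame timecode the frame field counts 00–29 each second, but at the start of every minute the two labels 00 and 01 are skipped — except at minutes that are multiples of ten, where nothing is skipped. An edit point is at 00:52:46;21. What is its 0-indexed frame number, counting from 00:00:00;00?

94907

As if non-drop at 30 labels/s: (0 × 3600 + 52 × 60 + 46) × 30 + 21 = 95001.
Minute boundaries passed: 52; those not divisible by 10: 52 − 5 = 47; dropped labels = 2 × 47 = 94.
Actual frame index = 95001 − 94 = 94907.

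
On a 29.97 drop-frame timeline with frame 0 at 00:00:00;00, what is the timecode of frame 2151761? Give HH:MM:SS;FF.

Each 10-minute DF block holds 10 × 60 × 30 − 9 × 2 = 17982 frames. 2151761 ÷ 17982 → 119 full blocks, remainder 11903.
Within the partial block the first minute is 1800 frames and each further minute 1798, so 6 further minute boundaries passed. Total skipped labels = 18 × 119 + 2 × 6 = 2154.
Non-drop label index = 2151761 + 2154 = 2153915; at 30 labels/s that is 19:56:37:05, i.e. DF 19:56:37;05.

19:56:37;05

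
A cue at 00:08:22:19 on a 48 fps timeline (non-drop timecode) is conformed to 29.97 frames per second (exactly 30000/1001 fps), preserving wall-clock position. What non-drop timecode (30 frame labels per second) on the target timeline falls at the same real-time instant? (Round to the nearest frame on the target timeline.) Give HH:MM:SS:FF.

Source frame index: (0×3600 + 8×60 + 22) × 48 + 19 = 24115.
Real time: 24115 / (48) = 24115/48 s.
Target frame: (24115/48) × (30000/1001) = 165625/11 ≈ 15056.818 → 15057.
At 30 labels/s: frame 15057 → 00:08:21:27.

00:08:21:27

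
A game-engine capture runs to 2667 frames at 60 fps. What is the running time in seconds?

Running time = 2667 / (60) = 44.45 s.

44.45 seconds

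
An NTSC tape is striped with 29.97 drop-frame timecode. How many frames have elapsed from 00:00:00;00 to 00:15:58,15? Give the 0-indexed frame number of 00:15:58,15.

Complete 10-minute blocks: 1, each 17982 frames → 17982.
Remaining 5 whole minutes in the current block: 1800 + 4 × 1798 = 8992 frames.
Within the current minute: 58 × 30 + 15 − 2 = 1753 (labels ;00/;01 skipped at this minute). Total = 17982 + 8992 + 1753 = 28727.

28727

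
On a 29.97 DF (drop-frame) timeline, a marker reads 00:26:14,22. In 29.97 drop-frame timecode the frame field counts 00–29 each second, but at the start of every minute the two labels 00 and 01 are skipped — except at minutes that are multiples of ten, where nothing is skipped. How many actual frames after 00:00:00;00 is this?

Complete 10-minute blocks: 2, each 17982 frames → 35964.
Remaining 6 whole minutes in the current block: 1800 + 5 × 1798 = 10790 frames.
Within the current minute: 14 × 30 + 22 − 2 = 440 (labels ;00/;01 skipped at this minute). Total = 35964 + 10790 + 440 = 47194.

47194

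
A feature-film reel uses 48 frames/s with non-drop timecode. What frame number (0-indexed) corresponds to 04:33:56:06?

frame 788934

Total seconds to the label: (4 × 3600 + 33 × 60 + 56) = 16436.
Frame index = 16436 × 48 + 6 = 788934.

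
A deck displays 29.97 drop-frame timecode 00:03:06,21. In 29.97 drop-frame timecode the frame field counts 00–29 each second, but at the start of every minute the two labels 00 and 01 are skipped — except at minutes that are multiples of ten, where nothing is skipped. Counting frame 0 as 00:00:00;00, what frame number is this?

5595

As if non-drop at 30 labels/s: (0 × 3600 + 3 × 60 + 6) × 30 + 21 = 5601.
Minute boundaries passed: 3; those not divisible by 10: 3 − 0 = 3; dropped labels = 2 × 3 = 6.
Actual frame index = 5601 − 6 = 5595.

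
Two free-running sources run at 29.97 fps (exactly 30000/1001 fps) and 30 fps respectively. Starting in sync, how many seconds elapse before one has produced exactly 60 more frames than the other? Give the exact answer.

The gap grows by |30 − 30000/1001| = 30/1001 frames per second.
Time for a 60-frame gap: 60 ÷ (30/1001) = 2002 s.

2002 seconds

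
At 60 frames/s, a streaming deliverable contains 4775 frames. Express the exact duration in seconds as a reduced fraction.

Running time = 4775 ÷ (60) = 4775 × 1/60 = 955/12 s.

955/12 seconds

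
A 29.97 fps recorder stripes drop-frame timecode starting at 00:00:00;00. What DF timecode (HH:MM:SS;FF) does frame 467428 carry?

Each 10-minute DF block holds 10 × 60 × 30 − 9 × 2 = 17982 frames. 467428 ÷ 17982 → 25 full blocks, remainder 17878.
Within the partial block the first minute is 1800 frames and each further minute 1798, so 9 further minute boundaries passed. Total skipped labels = 18 × 25 + 2 × 9 = 468.
Non-drop label index = 467428 + 468 = 467896; at 30 labels/s that is 04:19:56:16, i.e. DF 04:19:56;16.

04:19:56;16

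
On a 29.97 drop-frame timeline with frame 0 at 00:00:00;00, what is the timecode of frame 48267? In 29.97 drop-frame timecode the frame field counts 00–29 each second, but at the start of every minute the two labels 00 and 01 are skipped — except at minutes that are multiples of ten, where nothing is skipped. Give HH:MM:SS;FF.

Ten DF minutes hold 17982 frames, so frame 48267 lies in block 2 (frames 35964–53945) with 12303 frames into that block.
The block's first minute is 1800 frames and the rest 1798 each; 12303 frames reaches minute 6, so 2 × 18 + 6 × 2 = 48 labels have been skipped so far.
Adding those back, label number 48267 + 48 = 48315 at 30 labels/s is 1610 s + 15 f = 0 h 26 min 50 s frame 15, i.e. 00:26:50;15.

00:26:50;15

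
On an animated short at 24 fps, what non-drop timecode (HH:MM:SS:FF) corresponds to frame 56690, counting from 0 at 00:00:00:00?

00:39:22:02

56690 ÷ 24 = 2362 full seconds, remainder 2 frames.
2362 s = 0 h 39 min 22 s.
Timecode: 00:39:22:02.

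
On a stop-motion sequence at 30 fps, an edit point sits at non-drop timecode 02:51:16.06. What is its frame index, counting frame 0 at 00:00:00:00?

frame 308286

Total seconds to the label: (2 × 3600 + 51 × 60 + 16) = 10276.
Frame index = 10276 × 30 + 6 = 308286.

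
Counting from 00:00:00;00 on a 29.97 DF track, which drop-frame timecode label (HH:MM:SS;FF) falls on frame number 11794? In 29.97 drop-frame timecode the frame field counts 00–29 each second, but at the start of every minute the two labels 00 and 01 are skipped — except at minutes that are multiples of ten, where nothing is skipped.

Each 10-minute DF block holds 10 × 60 × 30 − 9 × 2 = 17982 frames. 11794 ÷ 17982 → 0 full blocks, remainder 11794.
Within the partial block the first minute is 1800 frames and each further minute 1798, so 6 further minute boundaries passed. Total skipped labels = 18 × 0 + 2 × 6 = 12.
Non-drop label index = 11794 + 12 = 11806; at 30 labels/s that is 00:06:33:16, i.e. DF 00:06:33;16.

00:06:33;16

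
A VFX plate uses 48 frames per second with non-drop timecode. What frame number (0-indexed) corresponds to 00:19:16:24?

frame 55512

Total seconds to the label: (0 × 3600 + 19 × 60 + 16) = 1156.
Frame index = 1156 × 48 + 24 = 55512.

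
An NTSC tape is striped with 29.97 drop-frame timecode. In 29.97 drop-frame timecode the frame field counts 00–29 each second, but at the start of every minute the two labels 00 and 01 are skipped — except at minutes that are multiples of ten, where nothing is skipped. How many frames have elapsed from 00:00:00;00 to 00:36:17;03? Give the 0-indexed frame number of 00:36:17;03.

As if non-drop at 30 labels/s: (0 × 3600 + 36 × 60 + 17) × 30 + 3 = 65313.
Minute boundaries passed: 36; those not divisible by 10: 36 − 3 = 33; dropped labels = 2 × 33 = 66.
Actual frame index = 65313 − 66 = 65247.

65247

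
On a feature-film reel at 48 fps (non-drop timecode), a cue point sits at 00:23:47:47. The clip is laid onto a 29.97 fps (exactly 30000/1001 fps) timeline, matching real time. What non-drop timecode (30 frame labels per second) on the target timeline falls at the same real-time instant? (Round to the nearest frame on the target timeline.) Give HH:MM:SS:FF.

00:23:46:17

Source frame index: (0×3600 + 23×60 + 47) × 48 + 47 = 68543.
Real time: 68543 / (48) = 68543/48 s.
Target frame: (68543/48) × (30000/1001) = 42839375/1001 ≈ 42796.578 → 42797.
At 30 labels/s: frame 42797 → 00:23:46:17.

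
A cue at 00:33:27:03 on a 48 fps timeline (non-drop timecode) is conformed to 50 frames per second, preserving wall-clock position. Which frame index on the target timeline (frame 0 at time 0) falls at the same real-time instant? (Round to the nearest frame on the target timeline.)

frame 100353

Source frame index: (0×3600 + 33×60 + 27) × 48 + 3 = 96339.
Real time: 96339 / (48) = 32113/16 s.
Target frame: (32113/16) × (50) = 802825/8 ≈ 100353.125 → 100353.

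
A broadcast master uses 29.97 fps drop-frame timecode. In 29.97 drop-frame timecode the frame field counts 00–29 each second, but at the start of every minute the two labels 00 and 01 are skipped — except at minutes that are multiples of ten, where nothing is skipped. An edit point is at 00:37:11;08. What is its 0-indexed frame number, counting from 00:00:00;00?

As if non-drop at 30 labels/s: (0 × 3600 + 37 × 60 + 11) × 30 + 8 = 66938.
Minute boundaries passed: 37; those not divisible by 10: 37 − 3 = 34; dropped labels = 2 × 34 = 68.
Actual frame index = 66938 − 68 = 66870.

66870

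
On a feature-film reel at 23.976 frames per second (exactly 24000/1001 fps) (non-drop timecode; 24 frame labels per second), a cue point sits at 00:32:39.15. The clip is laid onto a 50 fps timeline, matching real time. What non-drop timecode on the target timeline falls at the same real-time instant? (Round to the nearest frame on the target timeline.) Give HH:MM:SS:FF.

Source frame index: (0×3600 + 32×60 + 39) × 24 + 15 = 47031.
Real time: 47031 / (24000/1001) = 15692677/8000 s.
Target frame: (15692677/8000) × (50) = 15692677/160 ≈ 98079.231 → 98079.
At 50 labels/s: frame 98079 → 00:32:41:29.

00:32:41:29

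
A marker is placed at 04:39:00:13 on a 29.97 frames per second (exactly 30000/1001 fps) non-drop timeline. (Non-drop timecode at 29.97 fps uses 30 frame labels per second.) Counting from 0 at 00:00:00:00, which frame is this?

502213

Total seconds to the label: (4 × 3600 + 39 × 60 + 0) = 16740.
Frame index = 16740 × 30 + 13 = 502213.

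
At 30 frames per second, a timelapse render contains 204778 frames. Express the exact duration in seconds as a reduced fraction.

Running time = 204778 ÷ (30) = 204778 × 1/30 = 102389/15 s.

102389/15 seconds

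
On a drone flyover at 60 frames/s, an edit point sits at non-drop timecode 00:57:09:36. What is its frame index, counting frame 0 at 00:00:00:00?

Total seconds to the label: (0 × 3600 + 57 × 60 + 9) = 3429.
Frame index = 3429 × 60 + 36 = 205776.

frame 205776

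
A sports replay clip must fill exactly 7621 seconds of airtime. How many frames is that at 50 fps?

Frames = 7621 × 50 = 381050.

381050 frames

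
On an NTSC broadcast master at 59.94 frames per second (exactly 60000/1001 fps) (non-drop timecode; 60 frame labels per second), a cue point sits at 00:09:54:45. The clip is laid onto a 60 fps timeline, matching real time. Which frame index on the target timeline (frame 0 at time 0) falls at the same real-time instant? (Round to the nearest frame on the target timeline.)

frame 35721

Source frame index: (0×3600 + 9×60 + 54) × 60 + 45 = 35685.
Real time: 35685 / (60000/1001) = 2381379/4000 s.
Target frame: (2381379/4000) × (60) = 7144137/200 ≈ 35720.685 → 35721.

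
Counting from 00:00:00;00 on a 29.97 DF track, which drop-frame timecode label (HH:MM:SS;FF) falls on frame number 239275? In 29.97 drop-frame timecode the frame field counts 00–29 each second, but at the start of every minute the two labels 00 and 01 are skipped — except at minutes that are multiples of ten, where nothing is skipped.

Each 10-minute DF block holds 10 × 60 × 30 − 9 × 2 = 17982 frames. 239275 ÷ 17982 → 13 full blocks, remainder 5509.
Within the partial block the first minute is 1800 frames and each further minute 1798, so 3 further minute boundaries passed. Total skipped labels = 18 × 13 + 2 × 3 = 240.
Non-drop label index = 239275 + 240 = 239515; at 30 labels/s that is 02:13:03:25, i.e. DF 02:13:03;25.

02:13:03;25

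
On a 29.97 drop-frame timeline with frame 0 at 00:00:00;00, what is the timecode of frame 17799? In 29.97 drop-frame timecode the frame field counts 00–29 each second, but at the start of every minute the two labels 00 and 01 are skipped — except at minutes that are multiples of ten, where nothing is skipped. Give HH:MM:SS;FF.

Each 10-minute DF block holds 10 × 60 × 30 − 9 × 2 = 17982 frames. 17799 ÷ 17982 → 0 full blocks, remainder 17799.
Within the partial block the first minute is 1800 frames and each further minute 1798, so 9 further minute boundaries passed. Total skipped labels = 18 × 0 + 2 × 9 = 18.
Non-drop label index = 17799 + 18 = 17817; at 30 labels/s that is 00:09:53:27, i.e. DF 00:09:53;27.

00:09:53;27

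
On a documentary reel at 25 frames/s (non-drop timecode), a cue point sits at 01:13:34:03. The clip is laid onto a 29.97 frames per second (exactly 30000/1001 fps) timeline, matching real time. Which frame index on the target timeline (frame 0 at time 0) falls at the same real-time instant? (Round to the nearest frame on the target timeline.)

frame 132291

Source frame index: (1×3600 + 13×60 + 34) × 25 + 3 = 110353.
Real time: 110353 / (25) = 110353/25 s.
Target frame: (110353/25) × (30000/1001) = 132423600/1001 ≈ 132291.309 → 132291.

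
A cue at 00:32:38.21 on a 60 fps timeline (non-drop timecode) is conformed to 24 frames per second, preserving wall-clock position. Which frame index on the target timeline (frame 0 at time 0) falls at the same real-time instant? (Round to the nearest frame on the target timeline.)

frame 47000

Source frame index: (0×3600 + 32×60 + 38) × 60 + 21 = 117501.
Real time: 117501 / (60) = 39167/20 s.
Target frame: (39167/20) × (24) = 235002/5 ≈ 47000.400 → 47000.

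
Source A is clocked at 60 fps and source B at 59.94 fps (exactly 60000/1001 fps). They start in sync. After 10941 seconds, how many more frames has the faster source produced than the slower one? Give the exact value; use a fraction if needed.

93780/143 frames

A emits 60 × 10941 = 656460 frames; B emits 60000/1001 × 10941 = 93780000/143.
Difference = 93780/143 frames (≈ 655.8042); B is behind A.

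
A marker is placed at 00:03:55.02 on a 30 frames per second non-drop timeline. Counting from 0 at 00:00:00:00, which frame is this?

Total seconds to the label: (0 × 3600 + 3 × 60 + 55) = 235.
Frame index = 235 × 30 + 2 = 7052.

7052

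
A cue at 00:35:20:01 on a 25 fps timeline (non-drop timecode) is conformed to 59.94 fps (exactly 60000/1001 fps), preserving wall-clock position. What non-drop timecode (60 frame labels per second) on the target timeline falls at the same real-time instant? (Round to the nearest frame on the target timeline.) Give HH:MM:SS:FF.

Source frame index: (0×3600 + 35×60 + 20) × 25 + 1 = 53001.
Real time: 53001 / (25) = 53001/25 s.
Target frame: (53001/25) × (60000/1001) = 9784800/77 ≈ 127075.325 → 127075.
At 60 labels/s: frame 127075 → 00:35:17:55.

00:35:17:55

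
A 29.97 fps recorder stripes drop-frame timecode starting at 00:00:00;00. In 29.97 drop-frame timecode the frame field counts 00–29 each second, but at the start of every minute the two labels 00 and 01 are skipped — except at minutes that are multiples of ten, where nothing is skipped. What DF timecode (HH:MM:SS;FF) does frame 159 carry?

Ten DF minutes hold 17982 frames, so frame 159 lies in block 0 (frames 0–17981) with 159 frames into that block.
The block's first minute is 1800 frames and the rest 1798 each; 159 frames reaches minute 0, so 0 × 18 + 0 × 2 = 0 labels have been skipped so far.
Adding those back, label number 159 + 0 = 159 at 30 labels/s is 5 s + 9 f = 0 h 0 min 5 s frame 9, i.e. 00:00:05;09.

00:00:05;09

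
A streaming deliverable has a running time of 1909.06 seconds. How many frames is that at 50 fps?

Frames = 1909.06 × 50 = 95453.

95453 frames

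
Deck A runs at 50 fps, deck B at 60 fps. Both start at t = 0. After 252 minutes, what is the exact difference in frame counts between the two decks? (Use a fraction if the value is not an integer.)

252 min = 15120 s.
A emits 50 × 15120 = 756000 frames; B emits 60 × 15120 = 907200.
Difference = 151200 frames; B is ahead of A.

151200 frames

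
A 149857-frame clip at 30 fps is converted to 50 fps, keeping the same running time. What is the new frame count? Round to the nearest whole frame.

249762 frames

Frames at target rate = 149857 × (50) / (30) = 749285/3 ≈ 249761.667.
Nearest whole frame: 249762.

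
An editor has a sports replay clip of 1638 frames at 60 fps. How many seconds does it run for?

27.3 seconds

Running time = 1638 / (60) = 27.3 s.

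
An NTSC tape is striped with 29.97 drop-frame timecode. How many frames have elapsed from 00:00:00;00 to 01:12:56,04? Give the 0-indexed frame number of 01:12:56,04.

131154

As if non-drop at 30 labels/s: (1 × 3600 + 12 × 60 + 56) × 30 + 4 = 131284.
Minute boundaries passed: 72; those not divisible by 10: 72 − 7 = 65; dropped labels = 2 × 65 = 130.
Actual frame index = 131284 − 130 = 131154.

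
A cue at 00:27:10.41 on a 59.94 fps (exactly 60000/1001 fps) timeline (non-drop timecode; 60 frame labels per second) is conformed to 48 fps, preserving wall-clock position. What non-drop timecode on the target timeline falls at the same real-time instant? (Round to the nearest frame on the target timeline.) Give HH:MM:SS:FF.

00:27:12:15

Source frame index: (0×3600 + 27×60 + 10) × 60 + 41 = 97841.
Real time: 97841 / (60000/1001) = 97938841/60000 s.
Target frame: (97938841/60000) × (48) = 97938841/1250 ≈ 78351.073 → 78351.
At 48 labels/s: frame 78351 → 00:27:12:15.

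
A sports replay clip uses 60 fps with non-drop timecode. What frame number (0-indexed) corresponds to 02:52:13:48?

620028

Total seconds to the label: (2 × 3600 + 52 × 60 + 13) = 10333.
Frame index = 10333 × 60 + 48 = 620028.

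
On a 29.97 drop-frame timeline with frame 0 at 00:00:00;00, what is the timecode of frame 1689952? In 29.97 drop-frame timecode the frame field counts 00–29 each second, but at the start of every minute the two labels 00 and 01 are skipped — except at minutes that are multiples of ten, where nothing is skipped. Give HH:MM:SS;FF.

15:39:48;04

Ten DF minutes hold 17982 frames, so frame 1689952 lies in block 93 (frames 1672326–1690307) with 17626 frames into that block.
The block's first minute is 1800 frames and the rest 1798 each; 17626 frames reaches minute 9, so 93 × 18 + 9 × 2 = 1692 labels have been skipped so far.
Adding those back, label number 1689952 + 1692 = 1691644 at 30 labels/s is 56388 s + 4 f = 15 h 39 min 48 s frame 4, i.e. 15:39:48;04.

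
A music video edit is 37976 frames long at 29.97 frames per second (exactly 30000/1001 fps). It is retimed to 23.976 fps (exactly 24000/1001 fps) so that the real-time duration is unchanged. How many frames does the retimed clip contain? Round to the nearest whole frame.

Frames at target rate = 37976 × (24000/1001) / (30000/1001) = 151904/5 ≈ 30380.800.
Nearest whole frame: 30381.

30381 frames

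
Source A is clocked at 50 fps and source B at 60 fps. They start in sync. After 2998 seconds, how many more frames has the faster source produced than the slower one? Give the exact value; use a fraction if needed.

A emits 50 × 2998 = 149900 frames; B emits 60 × 2998 = 179880.
Difference = 29980 frames; B is ahead of A.

29980 frames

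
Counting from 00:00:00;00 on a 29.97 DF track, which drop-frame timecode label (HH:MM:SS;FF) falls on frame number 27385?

Ten DF minutes hold 17982 frames, so frame 27385 lies in block 1 (frames 17982–35963) with 9403 frames into that block.
The block's first minute is 1800 frames and the rest 1798 each; 9403 frames reaches minute 5, so 1 × 18 + 5 × 2 = 28 labels have been skipped so far.
Adding those back, label number 27385 + 28 = 27413 at 30 labels/s is 913 s + 23 f = 0 h 15 min 13 s frame 23, i.e. 00:15:13;23.

00:15:13;23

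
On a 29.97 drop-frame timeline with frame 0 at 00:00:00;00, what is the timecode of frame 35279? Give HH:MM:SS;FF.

Ten DF minutes hold 17982 frames, so frame 35279 lies in block 1 (frames 17982–35963) with 17297 frames into that block.
The block's first minute is 1800 frames and the rest 1798 each; 17297 frames reaches minute 9, so 1 × 18 + 9 × 2 = 36 labels have been skipped so far.
Adding those back, label number 35279 + 36 = 35315 at 30 labels/s is 1177 s + 5 f = 0 h 19 min 37 s frame 5, i.e. 00:19:37;05.

00:19:37;05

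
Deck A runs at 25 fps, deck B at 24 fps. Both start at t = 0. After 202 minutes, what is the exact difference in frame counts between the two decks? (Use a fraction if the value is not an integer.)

12120 frames

202 min = 12120 s.
A emits 25 × 12120 = 303000 frames; B emits 24 × 12120 = 290880.
Difference = 12120 frames; B is behind A.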